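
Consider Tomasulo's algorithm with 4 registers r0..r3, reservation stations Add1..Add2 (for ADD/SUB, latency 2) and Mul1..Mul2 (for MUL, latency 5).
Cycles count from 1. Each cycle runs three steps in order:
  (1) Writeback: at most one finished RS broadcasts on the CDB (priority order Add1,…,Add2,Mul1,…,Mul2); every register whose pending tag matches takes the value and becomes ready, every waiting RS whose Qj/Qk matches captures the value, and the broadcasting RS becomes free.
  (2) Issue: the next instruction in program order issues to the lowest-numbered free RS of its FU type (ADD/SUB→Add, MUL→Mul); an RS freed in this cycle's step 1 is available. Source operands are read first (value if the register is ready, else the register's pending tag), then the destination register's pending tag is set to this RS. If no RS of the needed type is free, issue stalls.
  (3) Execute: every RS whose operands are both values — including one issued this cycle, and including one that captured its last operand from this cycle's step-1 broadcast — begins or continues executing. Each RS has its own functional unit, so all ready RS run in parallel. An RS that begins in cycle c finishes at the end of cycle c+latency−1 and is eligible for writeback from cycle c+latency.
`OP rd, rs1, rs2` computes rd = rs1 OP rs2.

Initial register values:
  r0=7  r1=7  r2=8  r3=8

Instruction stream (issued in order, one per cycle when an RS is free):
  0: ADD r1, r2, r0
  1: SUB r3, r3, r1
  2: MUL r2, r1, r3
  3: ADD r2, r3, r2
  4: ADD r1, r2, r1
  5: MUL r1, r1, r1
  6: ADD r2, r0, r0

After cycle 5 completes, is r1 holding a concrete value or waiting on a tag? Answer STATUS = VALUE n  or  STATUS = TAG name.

STATUS = TAG Add2

c1: issue ADD r1<-Add1 | r0:7,r1:Add1,r2:8,r3:8
c2: issue SUB r3<-Add2 | r0:7,r1:Add1,r2:8,r3:Add2
c3: CDB Add1=15; issue MUL r2<-Mul1 | r0:7,r1:15,r2:Mul1,r3:Add2
c4: issue ADD r2<-Add1 | r0:7,r1:15,r2:Add1,r3:Add2
c5: CDB Add2=-7; issue ADD r1<-Add2 | r0:7,r1:Add2,r2:Add1,r3:-7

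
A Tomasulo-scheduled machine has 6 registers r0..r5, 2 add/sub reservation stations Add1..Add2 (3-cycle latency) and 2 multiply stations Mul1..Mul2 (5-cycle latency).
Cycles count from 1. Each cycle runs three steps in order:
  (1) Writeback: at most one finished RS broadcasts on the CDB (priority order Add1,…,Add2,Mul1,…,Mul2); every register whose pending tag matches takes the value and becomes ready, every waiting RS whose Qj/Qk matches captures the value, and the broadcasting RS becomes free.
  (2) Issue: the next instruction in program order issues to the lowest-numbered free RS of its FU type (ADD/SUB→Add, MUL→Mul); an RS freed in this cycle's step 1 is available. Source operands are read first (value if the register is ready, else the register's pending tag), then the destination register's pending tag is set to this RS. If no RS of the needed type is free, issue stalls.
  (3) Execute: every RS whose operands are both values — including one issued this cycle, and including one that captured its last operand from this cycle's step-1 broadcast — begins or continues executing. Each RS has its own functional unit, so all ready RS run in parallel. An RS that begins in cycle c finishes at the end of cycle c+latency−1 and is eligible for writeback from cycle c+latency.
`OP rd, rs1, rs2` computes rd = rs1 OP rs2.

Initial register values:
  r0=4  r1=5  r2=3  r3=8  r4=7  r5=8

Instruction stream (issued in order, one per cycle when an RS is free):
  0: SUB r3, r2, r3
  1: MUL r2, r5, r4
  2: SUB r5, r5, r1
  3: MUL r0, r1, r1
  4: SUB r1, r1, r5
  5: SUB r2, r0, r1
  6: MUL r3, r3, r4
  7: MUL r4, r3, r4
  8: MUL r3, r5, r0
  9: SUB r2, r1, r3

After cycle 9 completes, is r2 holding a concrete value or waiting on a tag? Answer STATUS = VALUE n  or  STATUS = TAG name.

STATUS = TAG Add2

  c1: issue SUB r3<-Add1  regs: r0:4,r1:5,r2:3,r3:Add1,r4:7,r5:8
  c2: issue MUL r2<-Mul1  regs: r0:4,r1:5,r2:Mul1,r3:Add1,r4:7,r5:8
  c3: issue SUB r5<-Add2  regs: r0:4,r1:5,r2:Mul1,r3:Add1,r4:7,r5:Add2
  c4: CDB Add1=-5; issue MUL r0<-Mul2  regs: r0:Mul2,r1:5,r2:Mul1,r3:-5,r4:7,r5:Add2
  c5: issue SUB r1<-Add1  regs: r0:Mul2,r1:Add1,r2:Mul1,r3:-5,r4:7,r5:Add2
  c6: CDB Add2=3; issue SUB r2<-Add2  regs: r0:Mul2,r1:Add1,r2:Add2,r3:-5,r4:7,r5:3
  c7: CDB Mul1=56; issue MUL r3<-Mul1  regs: r0:Mul2,r1:Add1,r2:Add2,r3:Mul1,r4:7,r5:3
  c8: stall  regs: r0:Mul2,r1:Add1,r2:Add2,r3:Mul1,r4:7,r5:3
  c9: CDB Add1=2; stall  regs: r0:Mul2,r1:2,r2:Add2,r3:Mul1,r4:7,r5:3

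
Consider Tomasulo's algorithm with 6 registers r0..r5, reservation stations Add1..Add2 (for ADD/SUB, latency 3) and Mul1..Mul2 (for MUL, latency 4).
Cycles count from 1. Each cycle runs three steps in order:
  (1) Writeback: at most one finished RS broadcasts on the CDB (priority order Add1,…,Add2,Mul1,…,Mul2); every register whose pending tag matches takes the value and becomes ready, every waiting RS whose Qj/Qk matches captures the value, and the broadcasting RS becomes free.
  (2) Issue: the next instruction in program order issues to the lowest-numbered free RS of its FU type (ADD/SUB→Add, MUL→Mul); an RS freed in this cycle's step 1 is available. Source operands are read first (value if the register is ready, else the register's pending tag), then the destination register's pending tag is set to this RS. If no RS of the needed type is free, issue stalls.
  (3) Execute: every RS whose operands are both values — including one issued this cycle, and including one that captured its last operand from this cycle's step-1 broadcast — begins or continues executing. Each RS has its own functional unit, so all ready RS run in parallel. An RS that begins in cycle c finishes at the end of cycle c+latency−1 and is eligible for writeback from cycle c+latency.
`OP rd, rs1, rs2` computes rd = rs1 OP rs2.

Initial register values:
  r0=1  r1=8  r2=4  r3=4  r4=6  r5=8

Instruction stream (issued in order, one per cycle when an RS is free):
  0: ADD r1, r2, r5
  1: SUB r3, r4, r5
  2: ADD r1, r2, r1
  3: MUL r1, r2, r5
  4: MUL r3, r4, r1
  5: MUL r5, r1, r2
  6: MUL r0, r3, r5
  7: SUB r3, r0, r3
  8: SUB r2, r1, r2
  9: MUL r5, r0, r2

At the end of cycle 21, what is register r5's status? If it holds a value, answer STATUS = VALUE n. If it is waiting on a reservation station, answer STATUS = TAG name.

STATUS = TAG Mul2

cycle 1: issue ADD r1<-Add1 // r0:1,r1:Add1,r2:4,r3:4,r4:6,r5:8
cycle 2: issue SUB r3<-Add2 // r0:1,r1:Add1,r2:4,r3:Add2,r4:6,r5:8
cycle 3: stall // r0:1,r1:Add1,r2:4,r3:Add2,r4:6,r5:8
cycle 4: CDB Add1=12; issue ADD r1<-Add1 // r0:1,r1:Add1,r2:4,r3:Add2,r4:6,r5:8
cycle 5: CDB Add2=-2; issue MUL r1<-Mul1 // r0:1,r1:Mul1,r2:4,r3:-2,r4:6,r5:8
cycle 6: issue MUL r3<-Mul2 // r0:1,r1:Mul1,r2:4,r3:Mul2,r4:6,r5:8
cycle 7: CDB Add1=16; stall // r0:1,r1:Mul1,r2:4,r3:Mul2,r4:6,r5:8
cycle 8: stall // r0:1,r1:Mul1,r2:4,r3:Mul2,r4:6,r5:8
cycle 9: CDB Mul1=32; issue MUL r5<-Mul1 // r0:1,r1:32,r2:4,r3:Mul2,r4:6,r5:Mul1
cycle 10: stall // r0:1,r1:32,r2:4,r3:Mul2,r4:6,r5:Mul1
cycle 11: stall // r0:1,r1:32,r2:4,r3:Mul2,r4:6,r5:Mul1
cycle 12: stall // r0:1,r1:32,r2:4,r3:Mul2,r4:6,r5:Mul1
cycle 13: CDB Mul1=128; issue MUL r0<-Mul1 // r0:Mul1,r1:32,r2:4,r3:Mul2,r4:6,r5:128
cycle 14: CDB Mul2=192; issue SUB r3<-Add1 // r0:Mul1,r1:32,r2:4,r3:Add1,r4:6,r5:128
cycle 15: issue SUB r2<-Add2 // r0:Mul1,r1:32,r2:Add2,r3:Add1,r4:6,r5:128
cycle 16: issue MUL r5<-Mul2 // r0:Mul1,r1:32,r2:Add2,r3:Add1,r4:6,r5:Mul2
cycle 17: - // r0:Mul1,r1:32,r2:Add2,r3:Add1,r4:6,r5:Mul2
cycle 18: CDB Add2=28 // r0:Mul1,r1:32,r2:28,r3:Add1,r4:6,r5:Mul2
cycle 19: CDB Mul1=24576 // r0:24576,r1:32,r2:28,r3:Add1,r4:6,r5:Mul2
cycle 20: - // r0:24576,r1:32,r2:28,r3:Add1,r4:6,r5:Mul2
cycle 21: - // r0:24576,r1:32,r2:28,r3:Add1,r4:6,r5:Mul2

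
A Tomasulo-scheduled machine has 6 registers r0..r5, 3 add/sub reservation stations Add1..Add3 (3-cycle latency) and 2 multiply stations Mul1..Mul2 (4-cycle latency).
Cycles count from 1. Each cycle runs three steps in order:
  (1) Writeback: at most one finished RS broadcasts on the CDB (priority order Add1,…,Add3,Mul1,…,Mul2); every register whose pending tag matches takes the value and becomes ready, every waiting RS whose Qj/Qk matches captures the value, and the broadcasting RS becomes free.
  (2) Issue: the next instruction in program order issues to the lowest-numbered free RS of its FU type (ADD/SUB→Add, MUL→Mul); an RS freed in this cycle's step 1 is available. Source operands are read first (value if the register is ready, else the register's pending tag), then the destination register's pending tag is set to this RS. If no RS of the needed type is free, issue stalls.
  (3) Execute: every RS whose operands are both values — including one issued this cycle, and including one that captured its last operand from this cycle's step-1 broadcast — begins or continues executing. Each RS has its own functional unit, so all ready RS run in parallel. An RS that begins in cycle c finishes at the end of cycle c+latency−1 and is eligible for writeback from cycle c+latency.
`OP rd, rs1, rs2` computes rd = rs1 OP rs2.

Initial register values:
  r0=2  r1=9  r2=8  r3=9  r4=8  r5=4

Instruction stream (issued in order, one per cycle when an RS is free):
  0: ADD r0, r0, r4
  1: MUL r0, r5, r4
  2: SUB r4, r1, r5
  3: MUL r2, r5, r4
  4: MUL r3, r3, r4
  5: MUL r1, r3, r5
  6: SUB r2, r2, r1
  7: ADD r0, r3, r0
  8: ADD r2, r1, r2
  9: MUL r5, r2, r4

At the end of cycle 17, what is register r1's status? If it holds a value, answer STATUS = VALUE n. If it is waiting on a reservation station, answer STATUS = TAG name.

STATUS = VALUE 180

cycle 1: issue ADD r0<-Add1 // r0:Add1,r1:9,r2:8,r3:9,r4:8,r5:4
cycle 2: issue MUL r0<-Mul1 // r0:Mul1,r1:9,r2:8,r3:9,r4:8,r5:4
cycle 3: issue SUB r4<-Add2 // r0:Mul1,r1:9,r2:8,r3:9,r4:Add2,r5:4
cycle 4: CDB Add1=10; issue MUL r2<-Mul2 // r0:Mul1,r1:9,r2:Mul2,r3:9,r4:Add2,r5:4
cycle 5: stall // r0:Mul1,r1:9,r2:Mul2,r3:9,r4:Add2,r5:4
cycle 6: CDB Add2=5; stall // r0:Mul1,r1:9,r2:Mul2,r3:9,r4:5,r5:4
cycle 7: CDB Mul1=32; issue MUL r3<-Mul1 // r0:32,r1:9,r2:Mul2,r3:Mul1,r4:5,r5:4
cycle 8: stall // r0:32,r1:9,r2:Mul2,r3:Mul1,r4:5,r5:4
cycle 9: stall // r0:32,r1:9,r2:Mul2,r3:Mul1,r4:5,r5:4
cycle 10: CDB Mul2=20; issue MUL r1<-Mul2 // r0:32,r1:Mul2,r2:20,r3:Mul1,r4:5,r5:4
cycle 11: CDB Mul1=45; issue SUB r2<-Add1 // r0:32,r1:Mul2,r2:Add1,r3:45,r4:5,r5:4
cycle 12: issue ADD r0<-Add2 // r0:Add2,r1:Mul2,r2:Add1,r3:45,r4:5,r5:4
cycle 13: issue ADD r2<-Add3 // r0:Add2,r1:Mul2,r2:Add3,r3:45,r4:5,r5:4
cycle 14: issue MUL r5<-Mul1 // r0:Add2,r1:Mul2,r2:Add3,r3:45,r4:5,r5:Mul1
cycle 15: CDB Add2=77 // r0:77,r1:Mul2,r2:Add3,r3:45,r4:5,r5:Mul1
cycle 16: CDB Mul2=180 // r0:77,r1:180,r2:Add3,r3:45,r4:5,r5:Mul1
cycle 17: - // r0:77,r1:180,r2:Add3,r3:45,r4:5,r5:Mul1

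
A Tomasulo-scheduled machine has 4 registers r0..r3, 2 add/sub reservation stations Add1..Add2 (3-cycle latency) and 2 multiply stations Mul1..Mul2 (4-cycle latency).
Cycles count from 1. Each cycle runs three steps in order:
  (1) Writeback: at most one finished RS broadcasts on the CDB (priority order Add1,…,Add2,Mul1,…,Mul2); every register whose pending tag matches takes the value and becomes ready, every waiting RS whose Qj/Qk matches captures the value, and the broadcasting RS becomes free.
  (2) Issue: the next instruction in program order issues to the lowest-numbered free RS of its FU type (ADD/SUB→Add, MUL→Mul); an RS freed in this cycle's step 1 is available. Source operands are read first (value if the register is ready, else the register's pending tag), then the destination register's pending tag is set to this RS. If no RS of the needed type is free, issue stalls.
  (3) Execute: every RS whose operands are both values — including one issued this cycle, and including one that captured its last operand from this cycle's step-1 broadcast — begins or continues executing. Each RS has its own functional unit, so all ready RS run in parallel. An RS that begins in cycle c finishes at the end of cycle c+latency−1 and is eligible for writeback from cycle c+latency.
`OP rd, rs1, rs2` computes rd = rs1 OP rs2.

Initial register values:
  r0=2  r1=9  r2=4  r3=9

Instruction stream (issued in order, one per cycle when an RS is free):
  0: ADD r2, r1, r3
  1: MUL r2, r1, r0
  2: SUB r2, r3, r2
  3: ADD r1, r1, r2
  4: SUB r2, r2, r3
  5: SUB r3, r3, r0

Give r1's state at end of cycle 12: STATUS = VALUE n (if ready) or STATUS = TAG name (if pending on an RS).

STATUS = VALUE 0

  c1: issue ADD r2<-Add1  regs: r0:2,r1:9,r2:Add1,r3:9
  c2: issue MUL r2<-Mul1  regs: r0:2,r1:9,r2:Mul1,r3:9
  c3: issue SUB r2<-Add2  regs: r0:2,r1:9,r2:Add2,r3:9
  c4: CDB Add1=18; issue ADD r1<-Add1  regs: r0:2,r1:Add1,r2:Add2,r3:9
  c5: stall  regs: r0:2,r1:Add1,r2:Add2,r3:9
  c6: CDB Mul1=18; stall  regs: r0:2,r1:Add1,r2:Add2,r3:9
  c7: stall  regs: r0:2,r1:Add1,r2:Add2,r3:9
  c8: stall  regs: r0:2,r1:Add1,r2:Add2,r3:9
  c9: CDB Add2=-9; issue SUB r2<-Add2  regs: r0:2,r1:Add1,r2:Add2,r3:9
  c10: stall  regs: r0:2,r1:Add1,r2:Add2,r3:9
  c11: stall  regs: r0:2,r1:Add1,r2:Add2,r3:9
  c12: CDB Add1=0; issue SUB r3<-Add1  regs: r0:2,r1:0,r2:Add2,r3:Add1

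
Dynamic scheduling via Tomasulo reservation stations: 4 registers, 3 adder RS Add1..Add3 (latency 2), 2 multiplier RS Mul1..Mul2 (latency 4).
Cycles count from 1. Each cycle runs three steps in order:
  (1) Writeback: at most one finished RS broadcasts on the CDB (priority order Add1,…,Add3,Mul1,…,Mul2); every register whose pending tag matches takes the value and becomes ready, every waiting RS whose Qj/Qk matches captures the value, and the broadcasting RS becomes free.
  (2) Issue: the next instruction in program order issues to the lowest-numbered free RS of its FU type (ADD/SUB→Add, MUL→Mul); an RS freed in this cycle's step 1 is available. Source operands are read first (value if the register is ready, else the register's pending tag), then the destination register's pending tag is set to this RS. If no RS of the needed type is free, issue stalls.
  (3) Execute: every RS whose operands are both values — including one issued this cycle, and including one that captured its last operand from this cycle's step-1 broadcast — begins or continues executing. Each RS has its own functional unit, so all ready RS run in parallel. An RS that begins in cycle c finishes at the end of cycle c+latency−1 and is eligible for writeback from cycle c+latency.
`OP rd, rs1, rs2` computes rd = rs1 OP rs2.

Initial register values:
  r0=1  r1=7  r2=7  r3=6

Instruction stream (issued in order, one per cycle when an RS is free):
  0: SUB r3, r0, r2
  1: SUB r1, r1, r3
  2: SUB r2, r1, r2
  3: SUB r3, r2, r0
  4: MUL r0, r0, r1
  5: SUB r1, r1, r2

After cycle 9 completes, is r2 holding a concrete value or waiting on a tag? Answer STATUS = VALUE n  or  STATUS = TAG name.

c1: issue SUB r3<-Add1 | r0:1,r1:7,r2:7,r3:Add1
c2: issue SUB r1<-Add2 | r0:1,r1:Add2,r2:7,r3:Add1
c3: CDB Add1=-6; issue SUB r2<-Add1 | r0:1,r1:Add2,r2:Add1,r3:-6
c4: issue SUB r3<-Add3 | r0:1,r1:Add2,r2:Add1,r3:Add3
c5: CDB Add2=13; issue MUL r0<-Mul1 | r0:Mul1,r1:13,r2:Add1,r3:Add3
c6: issue SUB r1<-Add2 | r0:Mul1,r1:Add2,r2:Add1,r3:Add3
c7: CDB Add1=6 | r0:Mul1,r1:Add2,r2:6,r3:Add3
c8: - | r0:Mul1,r1:Add2,r2:6,r3:Add3
c9: CDB Add2=7 | r0:Mul1,r1:7,r2:6,r3:Add3

STATUS = VALUE 6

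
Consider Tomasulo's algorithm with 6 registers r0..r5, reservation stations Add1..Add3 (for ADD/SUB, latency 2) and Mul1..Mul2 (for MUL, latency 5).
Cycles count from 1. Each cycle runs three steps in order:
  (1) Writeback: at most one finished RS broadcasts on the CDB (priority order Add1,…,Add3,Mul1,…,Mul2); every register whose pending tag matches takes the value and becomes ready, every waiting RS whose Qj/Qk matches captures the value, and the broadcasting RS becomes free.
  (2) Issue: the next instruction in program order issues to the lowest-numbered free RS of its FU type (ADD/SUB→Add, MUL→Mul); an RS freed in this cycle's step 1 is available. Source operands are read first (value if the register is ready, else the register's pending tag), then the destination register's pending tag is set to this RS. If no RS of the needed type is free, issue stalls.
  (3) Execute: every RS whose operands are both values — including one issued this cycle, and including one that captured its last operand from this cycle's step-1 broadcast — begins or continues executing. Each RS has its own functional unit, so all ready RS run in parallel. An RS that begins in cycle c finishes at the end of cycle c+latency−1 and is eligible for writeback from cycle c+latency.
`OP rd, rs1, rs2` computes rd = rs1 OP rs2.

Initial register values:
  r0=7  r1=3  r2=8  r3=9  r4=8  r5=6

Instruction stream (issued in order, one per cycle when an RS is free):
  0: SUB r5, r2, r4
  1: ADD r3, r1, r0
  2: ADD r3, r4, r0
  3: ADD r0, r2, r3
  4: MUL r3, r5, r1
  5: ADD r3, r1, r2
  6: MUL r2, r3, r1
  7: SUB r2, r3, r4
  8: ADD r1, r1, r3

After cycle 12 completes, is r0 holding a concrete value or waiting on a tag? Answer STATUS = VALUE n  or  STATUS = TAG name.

cycle 1: issue SUB r5<-Add1 // r0:7,r1:3,r2:8,r3:9,r4:8,r5:Add1
cycle 2: issue ADD r3<-Add2 // r0:7,r1:3,r2:8,r3:Add2,r4:8,r5:Add1
cycle 3: CDB Add1=0; issue ADD r3<-Add1 // r0:7,r1:3,r2:8,r3:Add1,r4:8,r5:0
cycle 4: CDB Add2=10; issue ADD r0<-Add2 // r0:Add2,r1:3,r2:8,r3:Add1,r4:8,r5:0
cycle 5: CDB Add1=15; issue MUL r3<-Mul1 // r0:Add2,r1:3,r2:8,r3:Mul1,r4:8,r5:0
cycle 6: issue ADD r3<-Add1 // r0:Add2,r1:3,r2:8,r3:Add1,r4:8,r5:0
cycle 7: CDB Add2=23; issue MUL r2<-Mul2 // r0:23,r1:3,r2:Mul2,r3:Add1,r4:8,r5:0
cycle 8: CDB Add1=11; issue SUB r2<-Add1 // r0:23,r1:3,r2:Add1,r3:11,r4:8,r5:0
cycle 9: issue ADD r1<-Add2 // r0:23,r1:Add2,r2:Add1,r3:11,r4:8,r5:0
cycle 10: CDB Add1=3 // r0:23,r1:Add2,r2:3,r3:11,r4:8,r5:0
cycle 11: CDB Add2=14 // r0:23,r1:14,r2:3,r3:11,r4:8,r5:0
cycle 12: CDB Mul1=0 // r0:23,r1:14,r2:3,r3:11,r4:8,r5:0

STATUS = VALUE 23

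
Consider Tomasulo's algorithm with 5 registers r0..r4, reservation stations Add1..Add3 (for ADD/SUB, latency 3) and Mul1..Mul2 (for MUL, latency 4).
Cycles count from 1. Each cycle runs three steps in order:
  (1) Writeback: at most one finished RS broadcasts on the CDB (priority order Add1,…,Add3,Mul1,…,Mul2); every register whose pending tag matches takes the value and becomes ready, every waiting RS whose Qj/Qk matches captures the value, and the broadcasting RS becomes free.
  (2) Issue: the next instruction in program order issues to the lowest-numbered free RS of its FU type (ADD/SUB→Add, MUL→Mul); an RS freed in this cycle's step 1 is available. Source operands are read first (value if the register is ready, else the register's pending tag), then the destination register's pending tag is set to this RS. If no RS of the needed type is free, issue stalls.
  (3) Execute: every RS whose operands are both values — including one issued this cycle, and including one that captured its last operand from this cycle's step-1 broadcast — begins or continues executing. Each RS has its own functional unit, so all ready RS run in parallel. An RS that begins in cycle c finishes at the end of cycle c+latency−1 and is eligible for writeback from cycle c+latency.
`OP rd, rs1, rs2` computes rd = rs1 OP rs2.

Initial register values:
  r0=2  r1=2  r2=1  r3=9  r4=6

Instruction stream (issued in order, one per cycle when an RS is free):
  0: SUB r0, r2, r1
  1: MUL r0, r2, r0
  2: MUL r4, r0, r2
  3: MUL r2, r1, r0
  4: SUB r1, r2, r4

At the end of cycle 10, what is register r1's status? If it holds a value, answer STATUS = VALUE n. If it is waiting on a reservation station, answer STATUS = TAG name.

STATUS = TAG Add1

cycle 1: issue SUB r0<-Add1 // r0:Add1,r1:2,r2:1,r3:9,r4:6
cycle 2: issue MUL r0<-Mul1 // r0:Mul1,r1:2,r2:1,r3:9,r4:6
cycle 3: issue MUL r4<-Mul2 // r0:Mul1,r1:2,r2:1,r3:9,r4:Mul2
cycle 4: CDB Add1=-1; stall // r0:Mul1,r1:2,r2:1,r3:9,r4:Mul2
cycle 5: stall // r0:Mul1,r1:2,r2:1,r3:9,r4:Mul2
cycle 6: stall // r0:Mul1,r1:2,r2:1,r3:9,r4:Mul2
cycle 7: stall // r0:Mul1,r1:2,r2:1,r3:9,r4:Mul2
cycle 8: CDB Mul1=-1; issue MUL r2<-Mul1 // r0:-1,r1:2,r2:Mul1,r3:9,r4:Mul2
cycle 9: issue SUB r1<-Add1 // r0:-1,r1:Add1,r2:Mul1,r3:9,r4:Mul2
cycle 10: - // r0:-1,r1:Add1,r2:Mul1,r3:9,r4:Mul2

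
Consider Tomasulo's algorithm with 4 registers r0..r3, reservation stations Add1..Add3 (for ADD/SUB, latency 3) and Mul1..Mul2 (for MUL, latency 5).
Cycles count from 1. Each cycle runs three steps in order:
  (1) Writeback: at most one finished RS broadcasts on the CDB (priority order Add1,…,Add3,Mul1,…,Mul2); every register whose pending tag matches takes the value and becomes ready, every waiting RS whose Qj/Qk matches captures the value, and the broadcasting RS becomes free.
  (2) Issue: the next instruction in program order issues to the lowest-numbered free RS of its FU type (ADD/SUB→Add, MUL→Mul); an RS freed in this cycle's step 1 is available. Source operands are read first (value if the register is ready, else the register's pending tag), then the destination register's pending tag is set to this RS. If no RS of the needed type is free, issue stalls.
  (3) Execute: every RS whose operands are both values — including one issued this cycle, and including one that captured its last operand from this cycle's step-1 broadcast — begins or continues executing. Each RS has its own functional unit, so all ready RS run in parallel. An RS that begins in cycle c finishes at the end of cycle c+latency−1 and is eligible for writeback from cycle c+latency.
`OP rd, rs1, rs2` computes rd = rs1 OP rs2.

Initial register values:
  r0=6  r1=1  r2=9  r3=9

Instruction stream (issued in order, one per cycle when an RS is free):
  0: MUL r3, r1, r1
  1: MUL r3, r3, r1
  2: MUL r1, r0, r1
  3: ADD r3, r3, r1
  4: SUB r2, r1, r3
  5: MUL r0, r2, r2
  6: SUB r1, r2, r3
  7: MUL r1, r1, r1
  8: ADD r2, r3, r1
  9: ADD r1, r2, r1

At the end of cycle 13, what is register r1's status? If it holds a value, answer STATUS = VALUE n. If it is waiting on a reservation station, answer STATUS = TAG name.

cycle 1: issue MUL r3<-Mul1 // r0:6,r1:1,r2:9,r3:Mul1
cycle 2: issue MUL r3<-Mul2 // r0:6,r1:1,r2:9,r3:Mul2
cycle 3: stall // r0:6,r1:1,r2:9,r3:Mul2
cycle 4: stall // r0:6,r1:1,r2:9,r3:Mul2
cycle 5: stall // r0:6,r1:1,r2:9,r3:Mul2
cycle 6: CDB Mul1=1; issue MUL r1<-Mul1 // r0:6,r1:Mul1,r2:9,r3:Mul2
cycle 7: issue ADD r3<-Add1 // r0:6,r1:Mul1,r2:9,r3:Add1
cycle 8: issue SUB r2<-Add2 // r0:6,r1:Mul1,r2:Add2,r3:Add1
cycle 9: stall // r0:6,r1:Mul1,r2:Add2,r3:Add1
cycle 10: stall // r0:6,r1:Mul1,r2:Add2,r3:Add1
cycle 11: CDB Mul1=6; issue MUL r0<-Mul1 // r0:Mul1,r1:6,r2:Add2,r3:Add1
cycle 12: CDB Mul2=1; issue SUB r1<-Add3 // r0:Mul1,r1:Add3,r2:Add2,r3:Add1
cycle 13: issue MUL r1<-Mul2 // r0:Mul1,r1:Mul2,r2:Add2,r3:Add1

STATUS = TAG Mul2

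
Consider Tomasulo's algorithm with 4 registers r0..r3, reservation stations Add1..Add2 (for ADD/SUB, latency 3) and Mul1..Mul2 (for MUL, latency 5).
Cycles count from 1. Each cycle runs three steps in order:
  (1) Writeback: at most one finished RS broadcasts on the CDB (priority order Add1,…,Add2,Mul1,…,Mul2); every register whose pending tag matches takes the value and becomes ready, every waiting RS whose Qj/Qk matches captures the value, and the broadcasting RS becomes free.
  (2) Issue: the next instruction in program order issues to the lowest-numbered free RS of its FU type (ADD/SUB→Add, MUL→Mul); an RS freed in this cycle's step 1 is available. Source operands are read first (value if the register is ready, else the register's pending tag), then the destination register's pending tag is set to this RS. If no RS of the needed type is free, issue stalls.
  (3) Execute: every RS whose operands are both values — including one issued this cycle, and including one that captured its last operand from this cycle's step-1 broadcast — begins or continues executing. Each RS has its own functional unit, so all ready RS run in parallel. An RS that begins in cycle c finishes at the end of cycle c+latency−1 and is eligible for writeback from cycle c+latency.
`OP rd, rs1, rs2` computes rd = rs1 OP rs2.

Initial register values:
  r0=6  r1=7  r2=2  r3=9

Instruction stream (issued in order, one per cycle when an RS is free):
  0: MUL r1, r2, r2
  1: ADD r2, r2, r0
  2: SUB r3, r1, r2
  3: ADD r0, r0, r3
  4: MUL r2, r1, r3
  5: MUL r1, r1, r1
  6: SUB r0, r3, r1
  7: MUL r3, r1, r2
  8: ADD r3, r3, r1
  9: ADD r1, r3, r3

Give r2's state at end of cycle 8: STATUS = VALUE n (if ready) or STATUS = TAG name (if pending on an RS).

  c1: issue MUL r1<-Mul1  regs: r0:6,r1:Mul1,r2:2,r3:9
  c2: issue ADD r2<-Add1  regs: r0:6,r1:Mul1,r2:Add1,r3:9
  c3: issue SUB r3<-Add2  regs: r0:6,r1:Mul1,r2:Add1,r3:Add2
  c4: stall  regs: r0:6,r1:Mul1,r2:Add1,r3:Add2
  c5: CDB Add1=8; issue ADD r0<-Add1  regs: r0:Add1,r1:Mul1,r2:8,r3:Add2
  c6: CDB Mul1=4; issue MUL r2<-Mul1  regs: r0:Add1,r1:4,r2:Mul1,r3:Add2
  c7: issue MUL r1<-Mul2  regs: r0:Add1,r1:Mul2,r2:Mul1,r3:Add2
  c8: stall  regs: r0:Add1,r1:Mul2,r2:Mul1,r3:Add2

STATUS = TAG Mul1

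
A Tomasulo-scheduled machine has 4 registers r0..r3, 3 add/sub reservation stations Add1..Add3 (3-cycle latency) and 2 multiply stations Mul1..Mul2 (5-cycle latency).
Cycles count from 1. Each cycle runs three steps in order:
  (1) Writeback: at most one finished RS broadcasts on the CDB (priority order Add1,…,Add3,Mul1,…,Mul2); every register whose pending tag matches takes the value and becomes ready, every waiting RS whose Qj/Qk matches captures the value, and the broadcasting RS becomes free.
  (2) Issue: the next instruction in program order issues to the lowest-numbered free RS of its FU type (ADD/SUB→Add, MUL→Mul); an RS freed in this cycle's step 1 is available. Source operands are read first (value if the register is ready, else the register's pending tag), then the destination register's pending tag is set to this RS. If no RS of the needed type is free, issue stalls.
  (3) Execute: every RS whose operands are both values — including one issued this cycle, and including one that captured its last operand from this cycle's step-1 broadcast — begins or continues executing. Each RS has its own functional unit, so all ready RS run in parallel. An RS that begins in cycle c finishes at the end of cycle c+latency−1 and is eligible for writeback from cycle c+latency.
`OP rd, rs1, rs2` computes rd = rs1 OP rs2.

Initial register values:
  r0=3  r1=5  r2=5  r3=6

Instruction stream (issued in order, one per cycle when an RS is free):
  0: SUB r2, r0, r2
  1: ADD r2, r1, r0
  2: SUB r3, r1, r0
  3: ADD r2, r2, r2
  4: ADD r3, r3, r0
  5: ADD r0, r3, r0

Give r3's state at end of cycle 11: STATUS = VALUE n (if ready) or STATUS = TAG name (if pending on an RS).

STATUS = VALUE 5

c1: issue SUB r2<-Add1 | r0:3,r1:5,r2:Add1,r3:6
c2: issue ADD r2<-Add2 | r0:3,r1:5,r2:Add2,r3:6
c3: issue SUB r3<-Add3 | r0:3,r1:5,r2:Add2,r3:Add3
c4: CDB Add1=-2; issue ADD r2<-Add1 | r0:3,r1:5,r2:Add1,r3:Add3
c5: CDB Add2=8; issue ADD r3<-Add2 | r0:3,r1:5,r2:Add1,r3:Add2
c6: CDB Add3=2; issue ADD r0<-Add3 | r0:Add3,r1:5,r2:Add1,r3:Add2
c7: - | r0:Add3,r1:5,r2:Add1,r3:Add2
c8: CDB Add1=16 | r0:Add3,r1:5,r2:16,r3:Add2
c9: CDB Add2=5 | r0:Add3,r1:5,r2:16,r3:5
c10: - | r0:Add3,r1:5,r2:16,r3:5
c11: - | r0:Add3,r1:5,r2:16,r3:5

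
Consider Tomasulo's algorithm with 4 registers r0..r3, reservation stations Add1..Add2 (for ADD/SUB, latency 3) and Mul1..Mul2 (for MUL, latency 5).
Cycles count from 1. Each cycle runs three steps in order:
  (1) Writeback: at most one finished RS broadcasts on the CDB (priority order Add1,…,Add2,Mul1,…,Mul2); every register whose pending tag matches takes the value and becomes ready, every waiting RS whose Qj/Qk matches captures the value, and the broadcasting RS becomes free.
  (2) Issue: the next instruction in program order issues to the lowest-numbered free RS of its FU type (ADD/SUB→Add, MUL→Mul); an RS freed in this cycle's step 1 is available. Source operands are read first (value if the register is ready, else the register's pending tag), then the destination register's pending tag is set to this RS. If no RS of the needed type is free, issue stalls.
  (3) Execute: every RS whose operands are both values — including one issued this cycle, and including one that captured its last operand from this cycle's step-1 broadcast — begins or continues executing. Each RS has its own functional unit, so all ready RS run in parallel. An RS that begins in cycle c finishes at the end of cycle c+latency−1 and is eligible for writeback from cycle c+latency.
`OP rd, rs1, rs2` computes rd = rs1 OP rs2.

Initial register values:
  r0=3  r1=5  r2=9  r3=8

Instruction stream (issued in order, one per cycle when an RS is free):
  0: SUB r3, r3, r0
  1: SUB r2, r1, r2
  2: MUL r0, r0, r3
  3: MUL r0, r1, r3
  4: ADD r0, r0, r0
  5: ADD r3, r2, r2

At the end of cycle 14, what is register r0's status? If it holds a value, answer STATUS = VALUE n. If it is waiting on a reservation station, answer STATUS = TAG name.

c1: issue SUB r3<-Add1 | r0:3,r1:5,r2:9,r3:Add1
c2: issue SUB r2<-Add2 | r0:3,r1:5,r2:Add2,r3:Add1
c3: issue MUL r0<-Mul1 | r0:Mul1,r1:5,r2:Add2,r3:Add1
c4: CDB Add1=5; issue MUL r0<-Mul2 | r0:Mul2,r1:5,r2:Add2,r3:5
c5: CDB Add2=-4; issue ADD r0<-Add1 | r0:Add1,r1:5,r2:-4,r3:5
c6: issue ADD r3<-Add2 | r0:Add1,r1:5,r2:-4,r3:Add2
c7: - | r0:Add1,r1:5,r2:-4,r3:Add2
c8: - | r0:Add1,r1:5,r2:-4,r3:Add2
c9: CDB Add2=-8 | r0:Add1,r1:5,r2:-4,r3:-8
c10: CDB Mul1=15 | r0:Add1,r1:5,r2:-4,r3:-8
c11: CDB Mul2=25 | r0:Add1,r1:5,r2:-4,r3:-8
c12: - | r0:Add1,r1:5,r2:-4,r3:-8
c13: - | r0:Add1,r1:5,r2:-4,r3:-8
c14: CDB Add1=50 | r0:50,r1:5,r2:-4,r3:-8

STATUS = VALUE 50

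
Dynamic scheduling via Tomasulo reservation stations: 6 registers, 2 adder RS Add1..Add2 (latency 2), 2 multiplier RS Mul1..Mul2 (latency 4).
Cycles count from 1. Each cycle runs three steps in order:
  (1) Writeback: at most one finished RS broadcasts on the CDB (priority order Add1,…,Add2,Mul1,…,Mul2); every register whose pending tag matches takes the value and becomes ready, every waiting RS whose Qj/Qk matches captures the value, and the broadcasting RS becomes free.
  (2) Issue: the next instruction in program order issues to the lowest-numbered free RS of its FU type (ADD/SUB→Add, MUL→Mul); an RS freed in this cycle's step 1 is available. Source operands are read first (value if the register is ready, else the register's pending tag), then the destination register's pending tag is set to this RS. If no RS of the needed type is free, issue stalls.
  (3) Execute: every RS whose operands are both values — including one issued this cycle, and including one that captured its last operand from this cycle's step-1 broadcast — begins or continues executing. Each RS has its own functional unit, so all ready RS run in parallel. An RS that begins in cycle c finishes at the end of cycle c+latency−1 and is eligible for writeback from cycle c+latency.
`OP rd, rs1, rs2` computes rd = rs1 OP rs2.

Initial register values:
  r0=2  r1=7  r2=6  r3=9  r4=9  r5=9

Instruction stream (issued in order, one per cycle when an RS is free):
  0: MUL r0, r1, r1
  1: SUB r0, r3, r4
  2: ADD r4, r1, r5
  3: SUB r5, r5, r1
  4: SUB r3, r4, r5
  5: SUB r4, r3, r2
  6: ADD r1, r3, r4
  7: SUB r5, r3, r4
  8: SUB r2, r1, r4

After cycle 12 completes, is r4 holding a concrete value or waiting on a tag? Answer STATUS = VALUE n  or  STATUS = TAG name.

cycle 1: issue MUL r0<-Mul1 // r0:Mul1,r1:7,r2:6,r3:9,r4:9,r5:9
cycle 2: issue SUB r0<-Add1 // r0:Add1,r1:7,r2:6,r3:9,r4:9,r5:9
cycle 3: issue ADD r4<-Add2 // r0:Add1,r1:7,r2:6,r3:9,r4:Add2,r5:9
cycle 4: CDB Add1=0; issue SUB r5<-Add1 // r0:0,r1:7,r2:6,r3:9,r4:Add2,r5:Add1
cycle 5: CDB Add2=16; issue SUB r3<-Add2 // r0:0,r1:7,r2:6,r3:Add2,r4:16,r5:Add1
cycle 6: CDB Add1=2; issue SUB r4<-Add1 // r0:0,r1:7,r2:6,r3:Add2,r4:Add1,r5:2
cycle 7: CDB Mul1=49; stall // r0:0,r1:7,r2:6,r3:Add2,r4:Add1,r5:2
cycle 8: CDB Add2=14; issue ADD r1<-Add2 // r0:0,r1:Add2,r2:6,r3:14,r4:Add1,r5:2
cycle 9: stall // r0:0,r1:Add2,r2:6,r3:14,r4:Add1,r5:2
cycle 10: CDB Add1=8; issue SUB r5<-Add1 // r0:0,r1:Add2,r2:6,r3:14,r4:8,r5:Add1
cycle 11: stall // r0:0,r1:Add2,r2:6,r3:14,r4:8,r5:Add1
cycle 12: CDB Add1=6; issue SUB r2<-Add1 // r0:0,r1:Add2,r2:Add1,r3:14,r4:8,r5:6

STATUS = VALUE 8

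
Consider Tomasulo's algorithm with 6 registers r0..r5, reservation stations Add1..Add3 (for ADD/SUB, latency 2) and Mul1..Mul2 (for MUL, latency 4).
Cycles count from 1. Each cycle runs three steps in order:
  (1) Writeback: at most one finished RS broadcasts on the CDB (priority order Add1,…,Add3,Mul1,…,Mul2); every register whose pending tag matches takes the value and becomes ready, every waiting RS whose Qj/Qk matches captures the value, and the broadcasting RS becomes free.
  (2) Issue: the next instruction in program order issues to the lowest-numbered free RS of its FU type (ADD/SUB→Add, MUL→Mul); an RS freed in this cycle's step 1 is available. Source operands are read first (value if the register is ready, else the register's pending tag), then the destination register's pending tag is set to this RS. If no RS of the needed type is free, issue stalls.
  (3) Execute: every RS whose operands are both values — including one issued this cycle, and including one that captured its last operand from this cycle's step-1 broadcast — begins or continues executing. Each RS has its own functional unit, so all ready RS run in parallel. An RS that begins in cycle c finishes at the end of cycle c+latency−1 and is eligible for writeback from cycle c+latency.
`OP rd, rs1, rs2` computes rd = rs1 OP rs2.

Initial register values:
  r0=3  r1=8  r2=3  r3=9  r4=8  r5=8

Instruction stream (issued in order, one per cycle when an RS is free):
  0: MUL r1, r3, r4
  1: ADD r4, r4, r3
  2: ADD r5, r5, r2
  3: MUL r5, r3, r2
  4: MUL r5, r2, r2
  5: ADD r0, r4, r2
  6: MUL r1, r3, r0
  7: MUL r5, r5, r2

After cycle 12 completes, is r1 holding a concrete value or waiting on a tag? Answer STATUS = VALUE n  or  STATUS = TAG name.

  c1: issue MUL r1<-Mul1  regs: r0:3,r1:Mul1,r2:3,r3:9,r4:8,r5:8
  c2: issue ADD r4<-Add1  regs: r0:3,r1:Mul1,r2:3,r3:9,r4:Add1,r5:8
  c3: issue ADD r5<-Add2  regs: r0:3,r1:Mul1,r2:3,r3:9,r4:Add1,r5:Add2
  c4: CDB Add1=17; issue MUL r5<-Mul2  regs: r0:3,r1:Mul1,r2:3,r3:9,r4:17,r5:Mul2
  c5: CDB Add2=11; stall  regs: r0:3,r1:Mul1,r2:3,r3:9,r4:17,r5:Mul2
  c6: CDB Mul1=72; issue MUL r5<-Mul1  regs: r0:3,r1:72,r2:3,r3:9,r4:17,r5:Mul1
  c7: issue ADD r0<-Add1  regs: r0:Add1,r1:72,r2:3,r3:9,r4:17,r5:Mul1
  c8: CDB Mul2=27; issue MUL r1<-Mul2  regs: r0:Add1,r1:Mul2,r2:3,r3:9,r4:17,r5:Mul1
  c9: CDB Add1=20; stall  regs: r0:20,r1:Mul2,r2:3,r3:9,r4:17,r5:Mul1
  c10: CDB Mul1=9; issue MUL r5<-Mul1  regs: r0:20,r1:Mul2,r2:3,r3:9,r4:17,r5:Mul1
  c11: -  regs: r0:20,r1:Mul2,r2:3,r3:9,r4:17,r5:Mul1
  c12: -  regs: r0:20,r1:Mul2,r2:3,r3:9,r4:17,r5:Mul1

STATUS = TAG Mul2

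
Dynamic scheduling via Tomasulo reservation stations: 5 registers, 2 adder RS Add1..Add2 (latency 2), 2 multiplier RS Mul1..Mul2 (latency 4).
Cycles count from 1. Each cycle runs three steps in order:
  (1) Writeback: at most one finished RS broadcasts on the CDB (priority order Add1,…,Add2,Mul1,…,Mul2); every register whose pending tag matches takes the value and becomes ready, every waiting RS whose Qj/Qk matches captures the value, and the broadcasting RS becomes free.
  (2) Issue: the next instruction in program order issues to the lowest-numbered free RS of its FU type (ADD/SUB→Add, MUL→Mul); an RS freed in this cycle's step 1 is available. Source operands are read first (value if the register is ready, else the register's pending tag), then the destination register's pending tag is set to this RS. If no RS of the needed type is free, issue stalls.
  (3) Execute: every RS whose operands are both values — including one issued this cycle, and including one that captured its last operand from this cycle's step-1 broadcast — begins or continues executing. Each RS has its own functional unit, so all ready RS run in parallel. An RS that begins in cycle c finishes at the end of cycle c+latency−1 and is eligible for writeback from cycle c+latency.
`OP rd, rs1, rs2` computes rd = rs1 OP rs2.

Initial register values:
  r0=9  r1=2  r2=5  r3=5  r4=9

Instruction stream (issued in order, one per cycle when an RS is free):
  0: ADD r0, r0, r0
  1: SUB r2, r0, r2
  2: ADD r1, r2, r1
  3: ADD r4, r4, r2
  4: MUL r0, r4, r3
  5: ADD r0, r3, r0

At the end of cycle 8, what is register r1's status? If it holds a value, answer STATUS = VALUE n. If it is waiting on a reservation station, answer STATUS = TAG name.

c1: issue ADD r0<-Add1 | r0:Add1,r1:2,r2:5,r3:5,r4:9
c2: issue SUB r2<-Add2 | r0:Add1,r1:2,r2:Add2,r3:5,r4:9
c3: CDB Add1=18; issue ADD r1<-Add1 | r0:18,r1:Add1,r2:Add2,r3:5,r4:9
c4: stall | r0:18,r1:Add1,r2:Add2,r3:5,r4:9
c5: CDB Add2=13; issue ADD r4<-Add2 | r0:18,r1:Add1,r2:13,r3:5,r4:Add2
c6: issue MUL r0<-Mul1 | r0:Mul1,r1:Add1,r2:13,r3:5,r4:Add2
c7: CDB Add1=15; issue ADD r0<-Add1 | r0:Add1,r1:15,r2:13,r3:5,r4:Add2
c8: CDB Add2=22 | r0:Add1,r1:15,r2:13,r3:5,r4:22

STATUS = VALUE 15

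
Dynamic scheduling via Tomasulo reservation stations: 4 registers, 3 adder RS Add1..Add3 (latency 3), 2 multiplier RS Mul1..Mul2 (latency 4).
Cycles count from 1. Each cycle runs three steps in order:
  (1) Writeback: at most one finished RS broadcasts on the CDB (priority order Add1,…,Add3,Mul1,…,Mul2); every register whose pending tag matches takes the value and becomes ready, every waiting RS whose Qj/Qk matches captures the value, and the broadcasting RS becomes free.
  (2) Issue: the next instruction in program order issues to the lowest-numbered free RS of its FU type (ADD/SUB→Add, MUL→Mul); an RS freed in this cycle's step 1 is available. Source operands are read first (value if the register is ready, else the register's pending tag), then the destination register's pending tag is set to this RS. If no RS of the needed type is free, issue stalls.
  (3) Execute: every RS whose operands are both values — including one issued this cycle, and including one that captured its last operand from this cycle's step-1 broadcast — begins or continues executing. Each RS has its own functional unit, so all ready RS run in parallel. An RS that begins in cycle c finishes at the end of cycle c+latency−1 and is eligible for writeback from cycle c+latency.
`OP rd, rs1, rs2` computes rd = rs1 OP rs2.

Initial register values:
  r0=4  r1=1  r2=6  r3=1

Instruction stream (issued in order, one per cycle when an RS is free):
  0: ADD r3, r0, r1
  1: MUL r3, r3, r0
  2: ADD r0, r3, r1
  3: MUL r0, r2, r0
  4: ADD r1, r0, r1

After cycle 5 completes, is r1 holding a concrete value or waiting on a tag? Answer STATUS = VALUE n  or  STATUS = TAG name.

STATUS = TAG Add1

  c1: issue ADD r3<-Add1  regs: r0:4,r1:1,r2:6,r3:Add1
  c2: issue MUL r3<-Mul1  regs: r0:4,r1:1,r2:6,r3:Mul1
  c3: issue ADD r0<-Add2  regs: r0:Add2,r1:1,r2:6,r3:Mul1
  c4: CDB Add1=5; issue MUL r0<-Mul2  regs: r0:Mul2,r1:1,r2:6,r3:Mul1
  c5: issue ADD r1<-Add1  regs: r0:Mul2,r1:Add1,r2:6,r3:Mul1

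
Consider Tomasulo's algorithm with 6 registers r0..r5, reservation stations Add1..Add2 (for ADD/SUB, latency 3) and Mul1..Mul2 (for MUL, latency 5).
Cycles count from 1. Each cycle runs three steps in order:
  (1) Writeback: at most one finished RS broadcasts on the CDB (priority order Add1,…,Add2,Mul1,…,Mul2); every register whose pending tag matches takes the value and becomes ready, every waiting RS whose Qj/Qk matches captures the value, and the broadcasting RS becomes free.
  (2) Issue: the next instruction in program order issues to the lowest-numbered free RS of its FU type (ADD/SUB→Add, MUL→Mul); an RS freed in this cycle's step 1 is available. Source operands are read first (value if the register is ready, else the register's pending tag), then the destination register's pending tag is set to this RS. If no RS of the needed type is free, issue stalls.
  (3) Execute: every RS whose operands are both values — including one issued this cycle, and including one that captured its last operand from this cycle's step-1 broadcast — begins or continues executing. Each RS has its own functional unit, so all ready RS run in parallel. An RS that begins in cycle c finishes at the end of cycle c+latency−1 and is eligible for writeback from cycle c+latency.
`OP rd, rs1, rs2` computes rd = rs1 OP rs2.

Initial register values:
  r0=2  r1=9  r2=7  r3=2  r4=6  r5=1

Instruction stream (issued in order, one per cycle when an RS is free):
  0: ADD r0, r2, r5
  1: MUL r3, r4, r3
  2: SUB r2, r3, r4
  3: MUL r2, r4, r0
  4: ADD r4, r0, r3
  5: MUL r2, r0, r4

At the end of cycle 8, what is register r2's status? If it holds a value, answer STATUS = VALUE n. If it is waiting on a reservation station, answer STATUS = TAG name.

STATUS = TAG Mul1

c1: issue ADD r0<-Add1 | r0:Add1,r1:9,r2:7,r3:2,r4:6,r5:1
c2: issue MUL r3<-Mul1 | r0:Add1,r1:9,r2:7,r3:Mul1,r4:6,r5:1
c3: issue SUB r2<-Add2 | r0:Add1,r1:9,r2:Add2,r3:Mul1,r4:6,r5:1
c4: CDB Add1=8; issue MUL r2<-Mul2 | r0:8,r1:9,r2:Mul2,r3:Mul1,r4:6,r5:1
c5: issue ADD r4<-Add1 | r0:8,r1:9,r2:Mul2,r3:Mul1,r4:Add1,r5:1
c6: stall | r0:8,r1:9,r2:Mul2,r3:Mul1,r4:Add1,r5:1
c7: CDB Mul1=12; issue MUL r2<-Mul1 | r0:8,r1:9,r2:Mul1,r3:12,r4:Add1,r5:1
c8: - | r0:8,r1:9,r2:Mul1,r3:12,r4:Add1,r5:1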